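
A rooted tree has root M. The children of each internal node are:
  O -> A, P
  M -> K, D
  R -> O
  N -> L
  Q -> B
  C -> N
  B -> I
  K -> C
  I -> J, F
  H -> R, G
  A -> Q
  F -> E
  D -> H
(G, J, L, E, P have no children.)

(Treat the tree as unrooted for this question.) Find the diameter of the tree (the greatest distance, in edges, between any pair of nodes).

BFS from E reaches L last, at distance 14; BFS from L confirms no node is farther.
Path: E – F – I – B – Q – A – O – R – H – D – M – K – C – N – L.

14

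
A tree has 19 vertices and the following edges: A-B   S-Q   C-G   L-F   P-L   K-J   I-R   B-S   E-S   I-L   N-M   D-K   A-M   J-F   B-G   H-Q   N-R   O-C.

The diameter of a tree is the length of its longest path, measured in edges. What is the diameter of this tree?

13

Starting from D, a farthest node is H at distance 13.
One longest path: D - K - J - F - L - I - R - N - M - A - B - S - Q - H.
So the diameter is 13.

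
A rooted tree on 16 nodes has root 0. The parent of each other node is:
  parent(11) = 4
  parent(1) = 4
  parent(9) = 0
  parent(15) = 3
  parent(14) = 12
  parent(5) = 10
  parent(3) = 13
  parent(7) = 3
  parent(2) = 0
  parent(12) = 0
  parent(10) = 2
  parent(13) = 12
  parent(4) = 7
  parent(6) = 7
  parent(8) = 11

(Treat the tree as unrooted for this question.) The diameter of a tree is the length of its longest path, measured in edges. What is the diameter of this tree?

10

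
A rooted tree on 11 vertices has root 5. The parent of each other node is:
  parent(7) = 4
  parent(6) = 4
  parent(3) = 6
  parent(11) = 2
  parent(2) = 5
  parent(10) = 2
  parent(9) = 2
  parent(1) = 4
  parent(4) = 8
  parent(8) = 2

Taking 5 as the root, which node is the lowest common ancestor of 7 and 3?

4

7's ancestor chain is 7, 4, 8, 2, 5 and 3's is 3, 6, 4, 8, 2, 5; they first meet at 4.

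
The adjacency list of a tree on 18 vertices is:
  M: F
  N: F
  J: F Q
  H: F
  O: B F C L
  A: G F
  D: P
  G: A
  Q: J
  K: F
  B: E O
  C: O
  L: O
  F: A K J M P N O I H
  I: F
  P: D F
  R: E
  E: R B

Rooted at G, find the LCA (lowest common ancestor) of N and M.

F

Ancestors of N (toward the root): N, F, A, G.
Ancestors of M: M, F, A, G.
The deepest node appearing in both lists is F.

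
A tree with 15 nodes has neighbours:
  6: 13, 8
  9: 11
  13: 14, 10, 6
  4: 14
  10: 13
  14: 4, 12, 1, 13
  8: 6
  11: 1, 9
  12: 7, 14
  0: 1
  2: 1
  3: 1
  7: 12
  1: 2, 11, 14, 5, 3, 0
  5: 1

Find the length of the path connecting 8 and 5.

Walking from 8: 8 – 6 – 13 – 14 – 1 – 5. Length 5.

5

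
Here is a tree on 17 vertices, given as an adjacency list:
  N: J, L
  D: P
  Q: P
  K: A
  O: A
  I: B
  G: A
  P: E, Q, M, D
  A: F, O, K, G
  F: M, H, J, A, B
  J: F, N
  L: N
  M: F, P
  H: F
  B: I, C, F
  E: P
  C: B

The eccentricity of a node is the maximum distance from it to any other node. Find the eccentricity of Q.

A farthest node from Q is L.
The path Q – P – M – F – J – N – L has 6 edges.

6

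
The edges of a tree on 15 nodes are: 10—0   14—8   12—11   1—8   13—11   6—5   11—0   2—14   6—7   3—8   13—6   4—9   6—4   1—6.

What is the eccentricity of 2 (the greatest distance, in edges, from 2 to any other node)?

8

The node farthest from 2 is 10, via 2 – 14 – 8 – 1 – 6 – 13 – 11 – 0 – 10 — 8 edges.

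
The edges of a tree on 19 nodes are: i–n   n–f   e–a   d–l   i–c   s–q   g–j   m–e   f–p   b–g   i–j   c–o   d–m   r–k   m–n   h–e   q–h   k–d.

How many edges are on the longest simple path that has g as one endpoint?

The node farthest from g is s, via g–j–i–n–m–e–h–q–s — 8 edges.

8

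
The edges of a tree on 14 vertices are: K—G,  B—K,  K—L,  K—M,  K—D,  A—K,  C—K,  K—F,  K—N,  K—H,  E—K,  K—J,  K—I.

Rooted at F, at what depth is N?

2

Climbing from N to the root: N–K–F. That's 2 steps.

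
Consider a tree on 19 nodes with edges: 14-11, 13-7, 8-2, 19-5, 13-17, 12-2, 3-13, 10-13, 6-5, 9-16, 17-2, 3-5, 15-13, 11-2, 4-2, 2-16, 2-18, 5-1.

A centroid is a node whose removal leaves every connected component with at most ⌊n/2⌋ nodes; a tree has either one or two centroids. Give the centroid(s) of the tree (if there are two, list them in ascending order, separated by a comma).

17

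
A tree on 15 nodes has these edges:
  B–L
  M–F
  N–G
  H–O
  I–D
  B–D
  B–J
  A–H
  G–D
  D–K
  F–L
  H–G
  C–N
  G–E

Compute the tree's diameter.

7

A longest path is M–F–L–B–D–G–H–A, with 7 edges.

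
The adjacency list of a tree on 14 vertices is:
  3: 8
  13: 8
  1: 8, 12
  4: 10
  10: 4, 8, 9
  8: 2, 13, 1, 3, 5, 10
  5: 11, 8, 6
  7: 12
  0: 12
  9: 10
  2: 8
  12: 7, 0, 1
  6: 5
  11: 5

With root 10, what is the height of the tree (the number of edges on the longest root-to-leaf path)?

4

The longest root-to-leaf path is 10 → 8 → 1 → 12 → 7 (4 edges).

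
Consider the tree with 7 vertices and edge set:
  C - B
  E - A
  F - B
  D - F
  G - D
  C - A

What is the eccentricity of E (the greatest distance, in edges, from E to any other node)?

6

A farthest node from E is G.
The path E–A–C–B–F–D–G has 6 edges.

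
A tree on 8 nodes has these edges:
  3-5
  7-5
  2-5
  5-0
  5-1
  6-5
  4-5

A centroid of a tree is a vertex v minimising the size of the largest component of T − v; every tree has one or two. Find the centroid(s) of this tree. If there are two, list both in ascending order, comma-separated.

Removing 5 splits the tree into components of sizes 1, 1, 1, 1, 1, 1, 1; the largest is 1 ≤ ⌊8/2⌋ = 4.
No neighbour of 5 does as well, so 5 is the unique centroid.

5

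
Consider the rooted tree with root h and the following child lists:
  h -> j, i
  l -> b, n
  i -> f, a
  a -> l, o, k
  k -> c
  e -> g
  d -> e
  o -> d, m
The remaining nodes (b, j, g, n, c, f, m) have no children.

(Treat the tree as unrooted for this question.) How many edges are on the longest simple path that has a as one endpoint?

A farthest node from a is g.
The path a–o–d–e–g has 4 edges.

4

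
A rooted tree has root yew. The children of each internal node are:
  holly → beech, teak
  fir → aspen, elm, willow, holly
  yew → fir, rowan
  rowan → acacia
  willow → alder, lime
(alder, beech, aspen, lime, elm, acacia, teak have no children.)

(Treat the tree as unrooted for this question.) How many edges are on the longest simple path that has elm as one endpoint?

4

The node farthest from elm is acacia, via elm-fir-yew-rowan-acacia — 4 edges.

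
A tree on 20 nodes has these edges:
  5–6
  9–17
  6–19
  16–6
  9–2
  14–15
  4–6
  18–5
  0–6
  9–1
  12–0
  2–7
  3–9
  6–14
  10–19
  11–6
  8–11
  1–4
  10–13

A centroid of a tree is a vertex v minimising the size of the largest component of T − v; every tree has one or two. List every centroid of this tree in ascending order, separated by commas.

6

If 6 is removed the pieces have sizes 7, 3, 2, 2, 2, 2, 1, all ≤ ⌊20/2⌋ = 10.
Every other node leaves some component of size > 10, so the centroid is unique.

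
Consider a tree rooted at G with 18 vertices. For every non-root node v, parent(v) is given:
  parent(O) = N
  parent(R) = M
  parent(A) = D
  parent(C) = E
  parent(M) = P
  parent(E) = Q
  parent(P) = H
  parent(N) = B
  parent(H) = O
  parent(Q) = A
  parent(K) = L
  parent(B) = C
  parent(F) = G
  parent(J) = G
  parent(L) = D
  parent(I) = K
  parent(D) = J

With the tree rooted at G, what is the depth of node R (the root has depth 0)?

13

Climbing from R to the root: R → M → P → H → O → N → B → C → E → Q → A → D → J → G. That's 13 steps.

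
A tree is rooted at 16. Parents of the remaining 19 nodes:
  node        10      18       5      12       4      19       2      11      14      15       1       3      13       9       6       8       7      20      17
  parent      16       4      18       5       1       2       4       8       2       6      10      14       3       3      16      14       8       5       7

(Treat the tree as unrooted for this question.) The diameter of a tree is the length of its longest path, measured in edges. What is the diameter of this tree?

10

A longest path is 17-7-8-14-2-4-1-10-16-6-15, with 10 edges.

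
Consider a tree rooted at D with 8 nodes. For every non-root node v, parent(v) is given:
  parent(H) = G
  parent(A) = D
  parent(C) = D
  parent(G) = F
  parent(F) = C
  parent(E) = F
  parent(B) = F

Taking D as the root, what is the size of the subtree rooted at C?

6

C's subtree: {C, F, G, E, B, H}, size 6.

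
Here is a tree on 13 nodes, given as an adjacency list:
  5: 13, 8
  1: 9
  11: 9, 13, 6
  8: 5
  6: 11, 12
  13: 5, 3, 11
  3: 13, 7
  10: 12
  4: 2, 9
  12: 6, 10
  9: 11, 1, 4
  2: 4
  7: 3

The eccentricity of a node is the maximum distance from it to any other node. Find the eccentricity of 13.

4

A farthest node from 13 is 2 (10 also at distance 4).
The path 13 – 11 – 9 – 4 – 2 has 4 edges.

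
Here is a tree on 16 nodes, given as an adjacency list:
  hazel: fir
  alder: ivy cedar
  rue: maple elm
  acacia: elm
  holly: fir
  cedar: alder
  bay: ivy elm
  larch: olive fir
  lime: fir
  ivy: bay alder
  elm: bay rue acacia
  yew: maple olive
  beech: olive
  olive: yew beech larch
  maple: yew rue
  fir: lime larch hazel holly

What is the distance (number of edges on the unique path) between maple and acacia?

maple – rue – elm – acacia: 3 edges.

3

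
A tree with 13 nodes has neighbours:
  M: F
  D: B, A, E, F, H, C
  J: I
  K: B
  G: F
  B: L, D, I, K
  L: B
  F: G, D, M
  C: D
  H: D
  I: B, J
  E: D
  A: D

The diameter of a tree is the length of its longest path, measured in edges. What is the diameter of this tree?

5

A longest path is J – I – B – D – F – M, with 5 edges.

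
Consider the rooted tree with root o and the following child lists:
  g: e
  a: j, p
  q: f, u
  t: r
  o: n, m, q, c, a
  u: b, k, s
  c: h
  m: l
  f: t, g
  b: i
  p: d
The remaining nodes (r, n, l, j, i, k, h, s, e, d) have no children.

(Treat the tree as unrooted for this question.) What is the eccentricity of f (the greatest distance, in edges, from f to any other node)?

Distances from f peak at 5, attained at d.
f–q–o–a–p–d

5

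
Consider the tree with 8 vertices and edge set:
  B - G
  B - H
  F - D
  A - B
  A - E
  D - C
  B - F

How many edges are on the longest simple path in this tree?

5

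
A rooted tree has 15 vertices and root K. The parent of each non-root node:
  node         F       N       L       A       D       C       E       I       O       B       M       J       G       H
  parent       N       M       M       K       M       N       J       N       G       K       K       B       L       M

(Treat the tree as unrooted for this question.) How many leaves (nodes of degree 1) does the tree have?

8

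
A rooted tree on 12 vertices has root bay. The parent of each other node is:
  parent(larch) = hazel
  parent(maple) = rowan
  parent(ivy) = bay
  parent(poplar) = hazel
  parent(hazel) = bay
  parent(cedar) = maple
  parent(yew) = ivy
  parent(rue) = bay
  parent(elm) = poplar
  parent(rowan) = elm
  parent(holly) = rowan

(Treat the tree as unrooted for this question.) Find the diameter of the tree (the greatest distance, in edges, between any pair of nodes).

BFS from yew reaches cedar last, at distance 8; BFS from cedar confirms no node is farther.
Path: yew–ivy–bay–hazel–poplar–elm–rowan–maple–cedar.

8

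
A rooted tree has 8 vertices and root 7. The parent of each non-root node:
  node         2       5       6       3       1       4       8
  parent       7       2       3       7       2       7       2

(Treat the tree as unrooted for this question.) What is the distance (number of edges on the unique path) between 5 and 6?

4

Walking from 5: 5 – 2 – 7 – 3 – 6. Length 4.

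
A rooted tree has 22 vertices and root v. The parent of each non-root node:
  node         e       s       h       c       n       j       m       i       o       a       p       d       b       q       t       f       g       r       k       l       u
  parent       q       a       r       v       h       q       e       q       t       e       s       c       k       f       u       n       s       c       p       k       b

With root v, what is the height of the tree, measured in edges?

The longest root-to-leaf path is v-c-r-h-n-f-q-e-a-s-p-k-b-u-t-o (15 edges).

15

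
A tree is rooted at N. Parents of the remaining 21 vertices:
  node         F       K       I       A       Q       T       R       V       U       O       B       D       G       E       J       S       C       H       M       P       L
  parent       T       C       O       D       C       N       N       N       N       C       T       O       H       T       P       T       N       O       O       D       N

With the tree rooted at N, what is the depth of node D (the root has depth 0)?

3

Climbing from D to the root: D → O → C → N. That's 3 steps.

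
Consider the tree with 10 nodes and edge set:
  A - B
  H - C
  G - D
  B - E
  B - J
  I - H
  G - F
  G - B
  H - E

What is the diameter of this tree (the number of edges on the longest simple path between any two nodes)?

Starting from D, a farthest node is I at distance 5.
One longest path: D–G–B–E–H–I.
So the diameter is 5.

5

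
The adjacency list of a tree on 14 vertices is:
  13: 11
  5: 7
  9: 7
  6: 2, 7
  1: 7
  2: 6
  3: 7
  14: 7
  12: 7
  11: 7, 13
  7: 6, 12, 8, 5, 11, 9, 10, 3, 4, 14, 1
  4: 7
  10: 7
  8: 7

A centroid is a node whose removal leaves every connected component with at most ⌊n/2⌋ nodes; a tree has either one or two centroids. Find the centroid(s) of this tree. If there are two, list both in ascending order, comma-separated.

7

Removing 7 splits the tree into components of sizes 2, 2, 1, 1, 1, 1, 1, 1, 1, 1, 1; the largest is 2 ≤ ⌊14/2⌋ = 7.
Every other node leaves some component of size > 7, so the centroid is unique.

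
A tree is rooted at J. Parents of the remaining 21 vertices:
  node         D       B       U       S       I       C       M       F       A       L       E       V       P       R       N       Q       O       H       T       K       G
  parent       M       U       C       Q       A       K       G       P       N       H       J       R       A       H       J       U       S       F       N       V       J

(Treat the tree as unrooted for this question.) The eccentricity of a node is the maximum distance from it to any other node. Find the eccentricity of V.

Distances from V peak at 10, attained at D.
V-R-H-F-P-A-N-J-G-M-D

10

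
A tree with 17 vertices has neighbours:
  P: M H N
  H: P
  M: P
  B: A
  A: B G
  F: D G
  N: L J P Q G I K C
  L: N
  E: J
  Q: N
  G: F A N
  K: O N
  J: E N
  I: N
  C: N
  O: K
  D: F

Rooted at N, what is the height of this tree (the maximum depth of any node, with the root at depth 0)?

3

B sits deepest: N-G-A-B — 3 edges from the root.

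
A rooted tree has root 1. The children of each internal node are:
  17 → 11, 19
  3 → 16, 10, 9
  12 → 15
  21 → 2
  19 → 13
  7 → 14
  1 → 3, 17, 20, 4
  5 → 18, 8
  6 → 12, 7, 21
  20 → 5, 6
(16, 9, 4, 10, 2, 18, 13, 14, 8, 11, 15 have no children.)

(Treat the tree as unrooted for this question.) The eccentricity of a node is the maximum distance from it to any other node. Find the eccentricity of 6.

5

A farthest node from 6 is 13.
The path 6 – 20 – 1 – 17 – 19 – 13 has 5 edges.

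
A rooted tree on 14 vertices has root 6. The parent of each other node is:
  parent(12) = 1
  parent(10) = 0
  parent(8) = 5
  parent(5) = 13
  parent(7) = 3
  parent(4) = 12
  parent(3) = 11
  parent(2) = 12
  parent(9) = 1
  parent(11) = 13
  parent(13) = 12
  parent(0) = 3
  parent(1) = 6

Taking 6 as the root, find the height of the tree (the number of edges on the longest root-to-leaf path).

The longest root-to-leaf path is 6 → 1 → 12 → 13 → 11 → 3 → 0 → 10 (7 edges).

7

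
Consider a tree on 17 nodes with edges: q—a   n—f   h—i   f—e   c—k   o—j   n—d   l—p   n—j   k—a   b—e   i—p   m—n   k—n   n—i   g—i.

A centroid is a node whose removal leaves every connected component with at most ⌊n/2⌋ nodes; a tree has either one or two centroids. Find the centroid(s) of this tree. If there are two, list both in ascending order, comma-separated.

n

Delete n: the remaining components have sizes 5, 4, 3, 2, 1, 1. Max 5 ≤ 8, so n is a centroid.
No neighbour of n does as well, so n is the unique centroid.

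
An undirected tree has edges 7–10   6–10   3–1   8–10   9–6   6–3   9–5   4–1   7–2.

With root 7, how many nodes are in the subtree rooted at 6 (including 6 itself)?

6

6's subtree: {6, 9, 3, 5, 1, 4}, size 6.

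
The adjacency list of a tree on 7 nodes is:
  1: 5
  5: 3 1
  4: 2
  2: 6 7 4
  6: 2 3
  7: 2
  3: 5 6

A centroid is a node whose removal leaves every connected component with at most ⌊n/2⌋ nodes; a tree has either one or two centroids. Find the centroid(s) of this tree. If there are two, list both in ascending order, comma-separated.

Delete 6: the remaining components have sizes 3, 3. Max 3 ≤ 3, so 6 is a centroid.
Every other node leaves some component of size > 3, so the centroid is unique.

6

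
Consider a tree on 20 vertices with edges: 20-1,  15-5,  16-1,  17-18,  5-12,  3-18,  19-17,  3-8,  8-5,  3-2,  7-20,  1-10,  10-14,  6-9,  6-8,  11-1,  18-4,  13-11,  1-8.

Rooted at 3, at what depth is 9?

3

Path from 3 to 9: 3 → 8 → 6 → 9, which has 3 edges.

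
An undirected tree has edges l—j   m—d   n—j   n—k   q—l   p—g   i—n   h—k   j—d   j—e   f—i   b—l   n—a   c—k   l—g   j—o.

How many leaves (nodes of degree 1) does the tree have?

10

Degree-1 nodes: a, b, c, e, f, h, m, o, p, q — 10 of them.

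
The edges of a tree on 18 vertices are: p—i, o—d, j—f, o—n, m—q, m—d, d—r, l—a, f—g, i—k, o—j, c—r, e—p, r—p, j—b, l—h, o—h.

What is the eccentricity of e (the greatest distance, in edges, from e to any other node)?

A farthest node from e is a (g also at distance 7).
The path e – p – r – d – o – h – l – a has 7 edges.

7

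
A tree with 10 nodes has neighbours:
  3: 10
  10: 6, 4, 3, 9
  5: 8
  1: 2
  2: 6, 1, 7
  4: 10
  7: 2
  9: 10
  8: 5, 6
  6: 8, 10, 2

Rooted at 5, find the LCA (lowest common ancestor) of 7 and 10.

6

Path 7→root: 7 2 6 8 5; path 10→root: 10 6 8 5.
First common node: 6.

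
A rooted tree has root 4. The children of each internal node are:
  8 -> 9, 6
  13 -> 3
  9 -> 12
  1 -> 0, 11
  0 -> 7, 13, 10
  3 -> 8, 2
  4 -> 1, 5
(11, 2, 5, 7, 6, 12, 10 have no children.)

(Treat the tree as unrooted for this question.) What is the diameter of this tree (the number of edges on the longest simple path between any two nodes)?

BFS from 12 reaches 5 last, at distance 8; BFS from 5 confirms no node is farther.
Path: 12–9–8–3–13–0–1–4–5.

8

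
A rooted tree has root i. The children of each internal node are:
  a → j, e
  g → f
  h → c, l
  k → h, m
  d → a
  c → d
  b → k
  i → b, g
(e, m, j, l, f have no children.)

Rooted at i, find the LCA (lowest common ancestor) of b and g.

Ancestors of b (toward the root): b, i.
Ancestors of g: g, i.
The deepest node appearing in both lists is i.

i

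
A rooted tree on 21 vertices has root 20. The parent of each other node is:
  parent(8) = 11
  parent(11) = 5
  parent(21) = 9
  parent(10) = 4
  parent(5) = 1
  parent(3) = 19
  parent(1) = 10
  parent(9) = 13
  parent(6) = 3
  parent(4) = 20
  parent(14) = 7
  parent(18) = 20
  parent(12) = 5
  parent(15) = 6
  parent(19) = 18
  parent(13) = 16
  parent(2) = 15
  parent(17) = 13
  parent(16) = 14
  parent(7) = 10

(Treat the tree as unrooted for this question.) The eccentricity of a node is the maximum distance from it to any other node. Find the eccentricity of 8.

Distances from 8 peak at 12, attained at 2.
8-11-5-1-10-4-20-18-19-3-6-15-2

12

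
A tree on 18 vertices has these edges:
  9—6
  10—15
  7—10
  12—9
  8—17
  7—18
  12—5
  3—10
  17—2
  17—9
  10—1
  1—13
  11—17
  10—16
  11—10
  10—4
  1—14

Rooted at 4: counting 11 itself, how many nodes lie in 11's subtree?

8

Descendants of 11 (including itself): 11, 17, 2, 9, 8, 6, 12, 5. That's 8.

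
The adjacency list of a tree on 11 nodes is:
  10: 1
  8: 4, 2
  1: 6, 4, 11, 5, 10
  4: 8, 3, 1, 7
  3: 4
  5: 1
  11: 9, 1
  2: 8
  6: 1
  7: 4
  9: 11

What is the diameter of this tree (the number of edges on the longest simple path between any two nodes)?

A longest path is 9 - 11 - 1 - 4 - 8 - 2, with 5 edges.

5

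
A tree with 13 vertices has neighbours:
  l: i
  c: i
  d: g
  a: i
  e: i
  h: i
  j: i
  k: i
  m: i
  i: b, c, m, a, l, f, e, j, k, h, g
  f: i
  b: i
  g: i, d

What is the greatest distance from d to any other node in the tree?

3

The node farthest from d is c (b, j, a, f, m, h, l, k, e also at distance 3), via d–g–i–c — 3 edges.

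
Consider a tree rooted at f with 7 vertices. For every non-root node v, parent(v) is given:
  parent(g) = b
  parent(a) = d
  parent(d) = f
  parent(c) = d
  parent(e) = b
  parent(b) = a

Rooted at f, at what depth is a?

2

Path from f to a: f → d → a, which has 2 edges.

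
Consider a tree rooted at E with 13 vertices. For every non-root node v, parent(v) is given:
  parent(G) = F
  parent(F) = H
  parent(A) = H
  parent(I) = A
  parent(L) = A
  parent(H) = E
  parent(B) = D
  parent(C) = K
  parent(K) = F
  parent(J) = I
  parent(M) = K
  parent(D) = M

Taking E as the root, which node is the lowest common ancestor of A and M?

H

Ancestors of A (toward the root): A, H, E.
Ancestors of M: M, K, F, H, E.
The deepest node appearing in both lists is H.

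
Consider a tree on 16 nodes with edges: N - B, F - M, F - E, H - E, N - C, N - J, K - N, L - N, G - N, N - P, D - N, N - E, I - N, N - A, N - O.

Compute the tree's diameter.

4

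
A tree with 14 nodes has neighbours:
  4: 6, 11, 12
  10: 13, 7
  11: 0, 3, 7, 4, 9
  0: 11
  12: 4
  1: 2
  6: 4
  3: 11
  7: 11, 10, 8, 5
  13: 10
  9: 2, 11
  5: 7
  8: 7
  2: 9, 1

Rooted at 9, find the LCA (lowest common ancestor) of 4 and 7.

11

Path 4→root: 4 11 9; path 7→root: 7 11 9.
First common node: 11.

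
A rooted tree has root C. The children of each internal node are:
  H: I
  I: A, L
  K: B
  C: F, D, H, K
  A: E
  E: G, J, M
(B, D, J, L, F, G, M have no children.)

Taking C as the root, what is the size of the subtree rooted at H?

8

Descendants of H (including itself): H, I, A, L, E, M, G, J. That's 8.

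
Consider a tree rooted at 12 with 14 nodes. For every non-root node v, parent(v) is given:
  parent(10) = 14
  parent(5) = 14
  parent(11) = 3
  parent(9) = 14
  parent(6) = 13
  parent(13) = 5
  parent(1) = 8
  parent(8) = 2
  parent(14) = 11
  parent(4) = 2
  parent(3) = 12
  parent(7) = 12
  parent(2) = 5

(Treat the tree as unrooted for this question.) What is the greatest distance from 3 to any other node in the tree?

A farthest node from 3 is 1.
The path 3 – 11 – 14 – 5 – 2 – 8 – 1 has 6 edges.

6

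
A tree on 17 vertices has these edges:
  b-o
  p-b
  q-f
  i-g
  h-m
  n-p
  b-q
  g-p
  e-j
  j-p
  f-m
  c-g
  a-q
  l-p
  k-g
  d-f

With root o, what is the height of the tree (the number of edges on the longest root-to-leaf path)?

A deepest node is h, reached by o → b → q → f → m → h.
That path has 5 edges, so the height is 5.

5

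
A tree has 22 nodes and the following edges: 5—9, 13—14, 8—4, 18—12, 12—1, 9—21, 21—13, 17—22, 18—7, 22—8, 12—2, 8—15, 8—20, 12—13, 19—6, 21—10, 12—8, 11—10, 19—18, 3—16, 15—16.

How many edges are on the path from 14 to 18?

The path is 14 - 13 - 12 - 18, which has 3 edges.

3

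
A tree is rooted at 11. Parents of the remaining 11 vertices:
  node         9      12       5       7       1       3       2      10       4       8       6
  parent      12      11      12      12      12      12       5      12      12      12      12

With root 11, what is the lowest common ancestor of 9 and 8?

12

Path 9→root: 9 12 11; path 8→root: 8 12 11.
First common node: 12.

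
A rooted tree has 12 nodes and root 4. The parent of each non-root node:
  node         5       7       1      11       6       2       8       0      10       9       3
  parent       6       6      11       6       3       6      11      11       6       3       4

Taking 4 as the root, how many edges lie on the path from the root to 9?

2

4 → 3 → 9 — 2 edges.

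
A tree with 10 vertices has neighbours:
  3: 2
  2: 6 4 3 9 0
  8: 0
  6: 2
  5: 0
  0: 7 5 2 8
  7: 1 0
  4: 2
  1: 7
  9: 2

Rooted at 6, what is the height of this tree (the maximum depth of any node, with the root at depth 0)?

4

A deepest node is 1, reached by 6-2-0-7-1.
That path has 4 edges, so the height is 4.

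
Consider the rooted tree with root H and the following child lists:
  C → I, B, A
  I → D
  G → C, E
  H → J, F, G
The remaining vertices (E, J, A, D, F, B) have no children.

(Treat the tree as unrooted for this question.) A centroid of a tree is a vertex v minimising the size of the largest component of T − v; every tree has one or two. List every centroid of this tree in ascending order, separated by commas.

C, G

Removing G splits the tree into components of sizes 5, 3, 1; the largest is 5 ≤ ⌊10/2⌋ = 5.
C is adjacent to G and is also a centroid (the largest component after removing it is likewise 5).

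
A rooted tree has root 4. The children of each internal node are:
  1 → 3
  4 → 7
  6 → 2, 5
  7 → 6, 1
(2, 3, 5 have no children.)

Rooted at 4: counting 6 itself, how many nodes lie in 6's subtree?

The subtree rooted at 6 contains: 6, 2, 5 — 3 nodes.

3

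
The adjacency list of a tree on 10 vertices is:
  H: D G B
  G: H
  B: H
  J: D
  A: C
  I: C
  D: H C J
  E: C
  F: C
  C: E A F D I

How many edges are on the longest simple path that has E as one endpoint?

Distances from E peak at 4, attained at B (G also at distance 4).
E-C-D-H-B

4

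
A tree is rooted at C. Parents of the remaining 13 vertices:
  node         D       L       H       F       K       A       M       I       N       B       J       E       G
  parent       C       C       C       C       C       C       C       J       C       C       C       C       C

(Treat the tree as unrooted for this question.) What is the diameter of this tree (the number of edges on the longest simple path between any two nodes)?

Starting from I, a farthest node is N at distance 3.
One longest path: I–J–C–N.
So the diameter is 3.

3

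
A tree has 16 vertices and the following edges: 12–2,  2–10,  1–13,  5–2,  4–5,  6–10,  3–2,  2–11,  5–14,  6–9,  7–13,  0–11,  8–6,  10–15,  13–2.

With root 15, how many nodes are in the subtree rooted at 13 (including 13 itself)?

3

The subtree rooted at 13 contains: 13, 7, 1 — 3 nodes.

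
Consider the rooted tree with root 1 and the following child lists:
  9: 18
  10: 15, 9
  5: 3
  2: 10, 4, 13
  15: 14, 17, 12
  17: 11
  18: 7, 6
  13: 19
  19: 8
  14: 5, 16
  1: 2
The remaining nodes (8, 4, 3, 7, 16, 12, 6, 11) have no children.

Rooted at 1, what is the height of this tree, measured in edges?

6

A deepest node is 3, reached by 1 – 2 – 10 – 15 – 14 – 5 – 3.
That path has 6 edges, so the height is 6.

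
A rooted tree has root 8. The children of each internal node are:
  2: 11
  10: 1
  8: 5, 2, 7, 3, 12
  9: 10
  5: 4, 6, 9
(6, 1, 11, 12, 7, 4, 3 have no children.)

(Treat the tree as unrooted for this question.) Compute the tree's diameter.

A longest path is 11–2–8–5–9–10–1, with 6 edges.

6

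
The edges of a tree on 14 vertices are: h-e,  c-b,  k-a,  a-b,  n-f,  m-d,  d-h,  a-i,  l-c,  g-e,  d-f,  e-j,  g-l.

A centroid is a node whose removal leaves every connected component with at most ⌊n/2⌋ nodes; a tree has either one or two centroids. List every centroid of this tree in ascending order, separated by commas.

e, g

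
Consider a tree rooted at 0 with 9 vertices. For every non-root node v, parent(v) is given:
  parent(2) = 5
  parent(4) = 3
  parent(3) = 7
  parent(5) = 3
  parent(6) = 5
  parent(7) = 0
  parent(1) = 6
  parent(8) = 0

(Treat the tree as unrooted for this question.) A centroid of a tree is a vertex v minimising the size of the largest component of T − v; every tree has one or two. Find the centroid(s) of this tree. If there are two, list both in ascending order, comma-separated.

3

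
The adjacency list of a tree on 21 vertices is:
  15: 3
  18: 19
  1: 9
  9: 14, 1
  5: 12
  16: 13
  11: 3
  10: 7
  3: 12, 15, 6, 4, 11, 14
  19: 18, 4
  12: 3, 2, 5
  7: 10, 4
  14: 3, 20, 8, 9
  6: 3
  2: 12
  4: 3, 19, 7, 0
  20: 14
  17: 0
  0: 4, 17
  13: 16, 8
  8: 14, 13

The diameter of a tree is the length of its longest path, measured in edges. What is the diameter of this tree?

7

BFS from 16 reaches 18 last, at distance 7; BFS from 18 confirms no node is farther.
Path: 16 - 13 - 8 - 14 - 3 - 4 - 19 - 18.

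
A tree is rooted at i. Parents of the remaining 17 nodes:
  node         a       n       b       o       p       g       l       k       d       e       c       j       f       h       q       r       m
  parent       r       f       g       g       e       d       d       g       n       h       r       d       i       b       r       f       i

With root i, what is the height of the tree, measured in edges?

p sits deepest: i → f → n → d → g → b → h → e → p — 8 edges from the root.

8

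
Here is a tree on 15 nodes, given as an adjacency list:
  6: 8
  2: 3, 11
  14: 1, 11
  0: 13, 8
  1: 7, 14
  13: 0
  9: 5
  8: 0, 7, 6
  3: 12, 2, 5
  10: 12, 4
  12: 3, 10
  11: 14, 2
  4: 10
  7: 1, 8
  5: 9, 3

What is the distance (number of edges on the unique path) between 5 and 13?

The path is 5 - 3 - 2 - 11 - 14 - 1 - 7 - 8 - 0 - 13, which has 9 edges.

9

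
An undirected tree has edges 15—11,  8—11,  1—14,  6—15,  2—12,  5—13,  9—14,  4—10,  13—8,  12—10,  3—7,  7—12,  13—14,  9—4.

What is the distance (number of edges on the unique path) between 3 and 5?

Walking from 3: 3 – 7 – 12 – 10 – 4 – 9 – 14 – 13 – 5. Length 8.

8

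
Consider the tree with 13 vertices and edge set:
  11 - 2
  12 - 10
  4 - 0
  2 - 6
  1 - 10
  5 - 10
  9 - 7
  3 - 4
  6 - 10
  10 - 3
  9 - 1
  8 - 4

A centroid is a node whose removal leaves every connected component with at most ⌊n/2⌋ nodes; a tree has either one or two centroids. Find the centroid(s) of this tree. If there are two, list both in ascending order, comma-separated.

10

If 10 is removed the pieces have sizes 4, 3, 3, 1, 1, all ≤ ⌊13/2⌋ = 6.
Every other node leaves some component of size > 6, so the centroid is unique.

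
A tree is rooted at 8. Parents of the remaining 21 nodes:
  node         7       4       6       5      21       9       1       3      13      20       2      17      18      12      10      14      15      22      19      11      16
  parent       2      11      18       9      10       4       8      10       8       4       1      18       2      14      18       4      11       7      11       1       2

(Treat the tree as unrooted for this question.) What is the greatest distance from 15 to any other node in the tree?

6

Distances from 15 peak at 6, attained at 21 (3 also at distance 6).
15-11-1-2-18-10-21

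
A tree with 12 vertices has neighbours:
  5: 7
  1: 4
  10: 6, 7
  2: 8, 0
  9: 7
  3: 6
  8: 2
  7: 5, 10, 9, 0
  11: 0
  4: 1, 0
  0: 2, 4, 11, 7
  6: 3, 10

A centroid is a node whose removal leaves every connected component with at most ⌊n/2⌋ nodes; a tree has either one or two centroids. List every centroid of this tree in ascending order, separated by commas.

0, 7

Delete 7: the remaining components have sizes 6, 3, 1, 1. Max 6 ≤ 6, so 7 is a centroid.
0 is adjacent to 7 and is also a centroid (the largest component after removing it is likewise 6).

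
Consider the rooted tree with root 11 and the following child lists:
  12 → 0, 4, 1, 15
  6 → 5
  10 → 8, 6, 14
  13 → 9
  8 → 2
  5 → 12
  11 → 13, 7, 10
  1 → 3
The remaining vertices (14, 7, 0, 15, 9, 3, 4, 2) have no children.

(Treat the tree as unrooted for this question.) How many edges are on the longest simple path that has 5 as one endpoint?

5

Distances from 5 peak at 5, attained at 9.
5 – 6 – 10 – 11 – 13 – 9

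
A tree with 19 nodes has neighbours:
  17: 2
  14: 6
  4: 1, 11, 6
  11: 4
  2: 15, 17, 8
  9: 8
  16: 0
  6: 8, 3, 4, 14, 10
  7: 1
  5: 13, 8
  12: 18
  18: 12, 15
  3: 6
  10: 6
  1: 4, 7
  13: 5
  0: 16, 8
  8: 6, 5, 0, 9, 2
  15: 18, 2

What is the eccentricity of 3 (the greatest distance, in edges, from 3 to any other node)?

A farthest node from 3 is 12.
The path 3 – 6 – 8 – 2 – 15 – 18 – 12 has 6 edges.

6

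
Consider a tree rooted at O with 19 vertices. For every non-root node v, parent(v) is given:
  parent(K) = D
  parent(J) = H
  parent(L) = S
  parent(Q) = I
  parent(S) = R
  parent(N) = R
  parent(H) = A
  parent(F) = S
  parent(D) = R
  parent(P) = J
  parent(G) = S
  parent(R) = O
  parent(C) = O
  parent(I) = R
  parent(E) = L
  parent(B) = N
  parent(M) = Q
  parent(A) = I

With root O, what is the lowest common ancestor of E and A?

R

Path E→root: E L S R O; path A→root: A I R O.
First common node: R.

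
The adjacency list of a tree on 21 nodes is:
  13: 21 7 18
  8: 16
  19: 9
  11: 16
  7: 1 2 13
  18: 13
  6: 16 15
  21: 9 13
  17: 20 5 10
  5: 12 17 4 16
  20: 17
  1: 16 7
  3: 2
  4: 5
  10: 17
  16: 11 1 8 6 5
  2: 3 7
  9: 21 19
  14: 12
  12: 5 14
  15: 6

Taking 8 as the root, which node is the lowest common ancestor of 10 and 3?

Path 10→root: 10 17 5 16 8; path 3→root: 3 2 7 1 16 8.
First common node: 16.

16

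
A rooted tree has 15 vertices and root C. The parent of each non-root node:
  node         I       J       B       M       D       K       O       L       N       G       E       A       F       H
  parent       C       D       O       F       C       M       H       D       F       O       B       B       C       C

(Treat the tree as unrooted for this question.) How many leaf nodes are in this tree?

Exactly 8 nodes have a single neighbour: A, E, G, I, J, K, L, N.

8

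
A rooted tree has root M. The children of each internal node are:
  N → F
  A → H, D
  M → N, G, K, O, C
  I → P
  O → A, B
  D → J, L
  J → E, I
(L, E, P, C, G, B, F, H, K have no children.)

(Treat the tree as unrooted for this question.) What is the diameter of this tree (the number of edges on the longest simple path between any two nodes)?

A longest path is F - N - M - O - A - D - J - I - P, with 8 edges.

8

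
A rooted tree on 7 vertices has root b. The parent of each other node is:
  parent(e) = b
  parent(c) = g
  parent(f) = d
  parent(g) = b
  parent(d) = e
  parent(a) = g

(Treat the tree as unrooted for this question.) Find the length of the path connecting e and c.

3

e - b - g - c: 3 edges.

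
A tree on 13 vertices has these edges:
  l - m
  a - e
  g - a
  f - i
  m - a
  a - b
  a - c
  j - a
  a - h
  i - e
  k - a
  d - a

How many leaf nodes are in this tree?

Degree-1 nodes: b, c, d, f, g, h, j, k, l — 9 of them.

9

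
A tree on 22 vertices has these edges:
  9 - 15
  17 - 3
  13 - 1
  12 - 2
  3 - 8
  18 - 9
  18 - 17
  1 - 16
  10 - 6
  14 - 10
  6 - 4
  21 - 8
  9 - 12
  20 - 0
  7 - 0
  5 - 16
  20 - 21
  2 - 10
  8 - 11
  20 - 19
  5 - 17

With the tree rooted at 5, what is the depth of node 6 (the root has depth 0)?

7

Climbing from 6 to the root: 6 → 10 → 2 → 12 → 9 → 18 → 17 → 5. That's 7 steps.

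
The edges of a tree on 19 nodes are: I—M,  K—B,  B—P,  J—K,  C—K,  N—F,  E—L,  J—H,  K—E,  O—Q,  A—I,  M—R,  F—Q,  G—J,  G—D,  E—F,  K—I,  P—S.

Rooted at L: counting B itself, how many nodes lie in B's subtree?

3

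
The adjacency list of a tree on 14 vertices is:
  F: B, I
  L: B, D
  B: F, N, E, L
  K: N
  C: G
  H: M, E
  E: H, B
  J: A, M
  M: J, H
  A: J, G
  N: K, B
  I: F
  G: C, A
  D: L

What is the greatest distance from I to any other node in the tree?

The node farthest from I is C, via I–F–B–E–H–M–J–A–G–C — 9 edges.

9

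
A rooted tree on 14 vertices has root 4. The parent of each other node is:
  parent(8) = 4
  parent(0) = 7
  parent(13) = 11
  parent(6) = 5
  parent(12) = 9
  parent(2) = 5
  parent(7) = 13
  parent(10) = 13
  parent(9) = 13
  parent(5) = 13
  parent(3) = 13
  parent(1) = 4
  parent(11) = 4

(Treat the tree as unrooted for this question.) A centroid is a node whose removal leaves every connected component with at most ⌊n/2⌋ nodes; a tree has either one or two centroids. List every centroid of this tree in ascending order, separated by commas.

If 13 is removed the pieces have sizes 4, 3, 2, 2, 1, 1, all ≤ ⌊14/2⌋ = 7.
No neighbour of 13 does as well, so 13 is the unique centroid.

13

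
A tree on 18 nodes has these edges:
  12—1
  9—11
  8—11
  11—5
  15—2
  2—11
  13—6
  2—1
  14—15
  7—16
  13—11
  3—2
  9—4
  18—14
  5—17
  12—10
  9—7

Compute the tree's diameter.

A longest path is 16–7–9–11–2–1–12–10, with 7 edges.

7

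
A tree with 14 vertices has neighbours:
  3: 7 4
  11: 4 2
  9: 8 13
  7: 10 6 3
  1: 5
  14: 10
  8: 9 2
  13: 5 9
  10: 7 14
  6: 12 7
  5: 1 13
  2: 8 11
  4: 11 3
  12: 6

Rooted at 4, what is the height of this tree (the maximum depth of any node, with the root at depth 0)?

7

1 sits deepest: 4-11-2-8-9-13-5-1 — 7 edges from the root.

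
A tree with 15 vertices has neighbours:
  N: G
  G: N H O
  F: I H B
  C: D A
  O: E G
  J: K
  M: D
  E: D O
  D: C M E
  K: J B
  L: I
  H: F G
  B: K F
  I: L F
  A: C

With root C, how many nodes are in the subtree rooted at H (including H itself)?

7

The subtree rooted at H contains: H, F, B, I, K, L, J — 7 nodes.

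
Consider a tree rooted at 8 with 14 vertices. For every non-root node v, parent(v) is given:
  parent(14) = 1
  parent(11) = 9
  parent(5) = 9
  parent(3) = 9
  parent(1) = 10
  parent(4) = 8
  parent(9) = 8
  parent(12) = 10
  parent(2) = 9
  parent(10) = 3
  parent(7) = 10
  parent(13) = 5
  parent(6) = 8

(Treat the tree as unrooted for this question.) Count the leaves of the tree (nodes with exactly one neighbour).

Exactly 8 nodes have a single neighbour: 2, 4, 6, 7, 11, 12, 13, 14.

8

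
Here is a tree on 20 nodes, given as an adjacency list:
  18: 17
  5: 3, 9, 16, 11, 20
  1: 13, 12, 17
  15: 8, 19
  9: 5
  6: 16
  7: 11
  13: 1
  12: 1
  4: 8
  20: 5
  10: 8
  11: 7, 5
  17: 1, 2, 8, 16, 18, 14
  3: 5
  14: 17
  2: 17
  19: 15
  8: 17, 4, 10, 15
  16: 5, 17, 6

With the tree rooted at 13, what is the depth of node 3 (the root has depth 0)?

Climbing from 3 to the root: 3 – 5 – 16 – 17 – 1 – 13. That's 5 steps.

5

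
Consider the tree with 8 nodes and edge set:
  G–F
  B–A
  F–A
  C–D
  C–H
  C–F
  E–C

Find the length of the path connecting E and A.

3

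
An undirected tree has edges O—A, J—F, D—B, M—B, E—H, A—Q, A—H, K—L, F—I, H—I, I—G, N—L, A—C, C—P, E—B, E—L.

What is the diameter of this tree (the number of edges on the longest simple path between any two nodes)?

6

A longest path is M-B-E-H-A-C-P, with 6 edges.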